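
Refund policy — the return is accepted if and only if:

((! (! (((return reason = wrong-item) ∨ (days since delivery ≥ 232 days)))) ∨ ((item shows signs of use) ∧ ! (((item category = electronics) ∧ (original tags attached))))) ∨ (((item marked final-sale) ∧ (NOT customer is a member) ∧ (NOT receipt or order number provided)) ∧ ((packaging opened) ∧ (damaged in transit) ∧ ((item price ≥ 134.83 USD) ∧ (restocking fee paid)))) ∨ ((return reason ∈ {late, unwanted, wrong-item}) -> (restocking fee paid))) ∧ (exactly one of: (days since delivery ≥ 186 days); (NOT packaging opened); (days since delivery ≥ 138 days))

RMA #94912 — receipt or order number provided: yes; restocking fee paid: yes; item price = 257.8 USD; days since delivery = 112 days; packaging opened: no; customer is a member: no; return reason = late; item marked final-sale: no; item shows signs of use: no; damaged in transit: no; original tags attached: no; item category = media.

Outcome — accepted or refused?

Accepted

Atomic conditions:
  return reason = wrong-item: late == wrong-item is false
  days since delivery ≥ 232 days: 112 ≥ 232 is false
  item shows signs of use: no → false
  item category = electronics: media == electronics is false
  original tags attached: no → false
  item marked final-sale: no → false
  NOT customer is a member: no → true
  NOT receipt or order number provided: yes → false
  packaging opened: no → false
  damaged in transit: no → false
  item price ≥ 134.83 USD: 257.8 ≥ 134.83 is true
  restocking fee paid: yes → true
  return reason ∈ {late, unwanted, wrong-item}: late is in the set → true
  days since delivery ≥ 186 days: 112 ≥ 186 is false
  NOT packaging opened: no → true
  days since delivery ≥ 138 days: 112 ≥ 138 is false
Combine:
[1.1.1.1.1] false OR false = false
[1.1.1.1] NOT false = true
[1.1.1] NOT true = false
[1.1.2.2.1] false AND false = false
[1.1.2.2] NOT false = true
[1.1.2] false AND true = false
[1.1] false OR false = false
[1.2.1] false AND true AND false = false
[1.2.2.3] true AND true = true
[1.2.2] false AND false AND true = false
[1.2] false AND false = false
[1.3] true → true = true
[1] false OR false OR true = true
[2] exactly-one(false, true, false) = true
[root] true AND true = true
Overall: true → accepted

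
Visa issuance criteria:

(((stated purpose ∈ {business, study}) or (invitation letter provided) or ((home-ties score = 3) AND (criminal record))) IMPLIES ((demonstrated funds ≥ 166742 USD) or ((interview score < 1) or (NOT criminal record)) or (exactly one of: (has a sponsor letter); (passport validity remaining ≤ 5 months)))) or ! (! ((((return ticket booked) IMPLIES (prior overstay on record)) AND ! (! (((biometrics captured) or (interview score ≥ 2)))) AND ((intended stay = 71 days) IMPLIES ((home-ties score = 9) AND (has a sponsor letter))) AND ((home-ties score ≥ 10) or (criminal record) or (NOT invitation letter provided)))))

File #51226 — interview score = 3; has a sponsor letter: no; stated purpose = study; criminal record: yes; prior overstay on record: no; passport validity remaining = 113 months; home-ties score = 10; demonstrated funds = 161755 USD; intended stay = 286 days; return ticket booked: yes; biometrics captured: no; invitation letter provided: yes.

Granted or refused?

Atomic conditions:
  stated purpose ∈ {business, study}: study is in the set → true
  invitation letter provided: yes → true
  home-ties score = 3: 10 == 3 is false
  criminal record: yes → true
  demonstrated funds ≥ 166742 USD: 161755 ≥ 166742 is false
  interview score < 1: 3 < 1 is false
  NOT criminal record: yes → false
  has a sponsor letter: no → false
  passport validity remaining ≤ 5 months: 113 ≤ 5 is false
  return ticket booked: yes → true
  prior overstay on record: no → false
  biometrics captured: no → false
  interview score ≥ 2: 3 ≥ 2 is true
  intended stay = 71 days: 286 == 71 is false
  home-ties score = 9: 10 == 9 is false
  home-ties score ≥ 10: 10 ≥ 10 is true
  NOT invitation letter provided: yes → false
Combine:
[1.1.3] false AND true = false
[1.1] true OR true OR false = true
[1.2.2] false OR false = false
[1.2.3] exactly-one(false, false) = false
[1.2] false OR false OR false = false
[1] true → false = false
[2.1.1.1] true → false = false
[2.1.1.2.1.1] false OR true = true
[2.1.1.2.1] NOT true = false
[2.1.1.2] NOT false = true
[2.1.1.3.2] false AND false = false
[2.1.1.3] false → false (antecedent false ⇒ implication holds) = true
[2.1.1.4] true OR true OR false = true
[2.1.1] false AND true AND true AND true = false
[2.1] NOT false = true
[2] NOT true = false
[root] false OR false = false
Overall: false → refused

Refused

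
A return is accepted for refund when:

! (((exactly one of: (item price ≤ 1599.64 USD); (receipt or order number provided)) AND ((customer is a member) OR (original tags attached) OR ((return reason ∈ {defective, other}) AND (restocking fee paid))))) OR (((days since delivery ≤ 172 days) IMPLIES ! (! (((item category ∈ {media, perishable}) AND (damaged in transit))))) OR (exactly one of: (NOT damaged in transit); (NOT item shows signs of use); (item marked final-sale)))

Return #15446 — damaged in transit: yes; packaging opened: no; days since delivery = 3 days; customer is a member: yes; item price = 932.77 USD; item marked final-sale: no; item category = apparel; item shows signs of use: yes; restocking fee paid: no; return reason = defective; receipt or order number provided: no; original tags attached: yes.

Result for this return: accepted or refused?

Refused

Atomic conditions:
  item price ≤ 1599.64 USD: 932.77 ≤ 1599.64 is true
  receipt or order number provided: no → false
  customer is a member: yes → true
  original tags attached: yes → true
  return reason ∈ {defective, other}: defective is in the set → true
  restocking fee paid: no → false
  days since delivery ≤ 172 days: 3 ≤ 172 is true
  item category ∈ {media, perishable}: apparel is not in the set → false
  damaged in transit: yes → true
  NOT damaged in transit: yes → false
  NOT item shows signs of use: yes → false
  item marked final-sale: no → false
Combine:
[1.1.1] exactly-one(true, false) = true
[1.1.2.3] true AND false = false
[1.1.2] true OR true OR false = true
[1.1] true AND true = true
[1] NOT true = false
[2.1.2.1.1] false AND true = false
[2.1.2.1] NOT false = true
[2.1.2] NOT true = false
[2.1] true → false = false
[2.2] exactly-one(false, false, false) = false
[2] false OR false = false
[root] false OR false = false
Overall: false → refused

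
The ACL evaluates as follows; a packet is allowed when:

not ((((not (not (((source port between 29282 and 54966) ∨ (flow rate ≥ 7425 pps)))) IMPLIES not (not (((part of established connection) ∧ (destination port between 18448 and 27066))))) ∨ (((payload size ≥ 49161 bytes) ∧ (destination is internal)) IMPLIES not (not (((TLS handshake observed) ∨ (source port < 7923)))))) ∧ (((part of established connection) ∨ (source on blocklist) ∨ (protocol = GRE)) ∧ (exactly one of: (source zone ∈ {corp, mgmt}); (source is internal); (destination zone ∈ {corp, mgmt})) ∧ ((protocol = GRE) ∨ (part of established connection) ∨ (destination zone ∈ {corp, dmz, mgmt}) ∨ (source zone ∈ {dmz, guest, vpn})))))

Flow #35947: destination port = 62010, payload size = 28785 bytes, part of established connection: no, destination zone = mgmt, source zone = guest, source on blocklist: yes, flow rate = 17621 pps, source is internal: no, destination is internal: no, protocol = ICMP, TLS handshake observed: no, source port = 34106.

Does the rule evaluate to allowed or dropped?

Dropped

Atomic conditions:
  source port between 29282 and 54966: 34106 in [29282, 54966] is true
  flow rate ≥ 7425 pps: 17621 ≥ 7425 is true
  part of established connection: no → false
  destination port between 18448 and 27066: 62010 in [18448, 27066] is false
  payload size ≥ 49161 bytes: 28785 ≥ 49161 is false
  destination is internal: no → false
  TLS handshake observed: no → false
  source port < 7923: 34106 < 7923 is false
  source on blocklist: yes → true
  protocol = GRE: ICMP == GRE is false
  source zone ∈ {corp, mgmt}: guest is not in the set → false
  source is internal: no → false
  destination zone ∈ {corp, mgmt}: mgmt is in the set → true
  destination zone ∈ {corp, dmz, mgmt}: mgmt is in the set → true
  source zone ∈ {dmz, guest, vpn}: guest is in the set → true
Combine:
[1.1.1.1.1.1] true OR true = true
[1.1.1.1.1] NOT true = false
[1.1.1.1] NOT false = true
[1.1.1.2.1.1] false AND false = false
[1.1.1.2.1] NOT false = true
[1.1.1.2] NOT true = false
[1.1.1] true → false = false
[1.1.2.1] false AND false = false
[1.1.2.2.1.1] false OR false = false
[1.1.2.2.1] NOT false = true
[1.1.2.2] NOT true = false
[1.1.2] false → false (antecedent false ⇒ implication holds) = true
[1.1] false OR true = true
[1.2.1] false OR true OR false = true
[1.2.2] exactly-one(false, false, true) = true
[1.2.3] false OR false OR true OR true = true
[1.2] true AND true AND true = true
[1] true AND true = true
[root] NOT true = false
Overall: false → dropped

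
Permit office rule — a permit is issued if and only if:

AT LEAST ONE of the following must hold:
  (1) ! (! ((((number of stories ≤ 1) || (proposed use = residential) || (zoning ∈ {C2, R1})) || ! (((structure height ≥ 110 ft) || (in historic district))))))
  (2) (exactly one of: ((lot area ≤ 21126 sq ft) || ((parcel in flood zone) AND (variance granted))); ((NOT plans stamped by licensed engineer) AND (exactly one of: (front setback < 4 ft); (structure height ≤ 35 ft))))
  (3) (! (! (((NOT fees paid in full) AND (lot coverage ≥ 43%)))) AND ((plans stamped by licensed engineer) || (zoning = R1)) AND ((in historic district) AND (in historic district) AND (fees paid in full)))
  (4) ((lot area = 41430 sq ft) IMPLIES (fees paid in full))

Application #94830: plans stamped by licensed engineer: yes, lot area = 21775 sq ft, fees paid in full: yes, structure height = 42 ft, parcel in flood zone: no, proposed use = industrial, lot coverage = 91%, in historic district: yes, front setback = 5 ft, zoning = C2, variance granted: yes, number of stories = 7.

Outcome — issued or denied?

Issued

Atomic conditions:
  number of stories ≤ 1: 7 ≤ 1 is false
  proposed use = residential: industrial == residential is false
  zoning ∈ {C2, R1}: C2 is in the set → true
  structure height ≥ 110 ft: 42 ≥ 110 is false
  in historic district: yes → true
  lot area ≤ 21126 sq ft: 21775 ≤ 21126 is false
  parcel in flood zone: no → false
  variance granted: yes → true
  NOT plans stamped by licensed engineer: yes → false
  front setback < 4 ft: 5 < 4 is false
  structure height ≤ 35 ft: 42 ≤ 35 is false
  NOT fees paid in full: yes → false
  lot coverage ≥ 43%: 91 ≥ 43 is true
  plans stamped by licensed engineer: yes → true
  zoning = R1: C2 == R1 is false
  fees paid in full: yes → true
  lot area = 41430 sq ft: 21775 == 41430 is false
Combine:
[1.1.1.1] false OR false OR true = true
[1.1.1.2.1] false OR true = true
[1.1.1.2] NOT true = false
[1.1.1] true OR false = true
[1.1] NOT true = false
[1] NOT false = true
[2.1.2] false AND true = false
[2.1] false OR false = false
[2.2.2] exactly-one(false, false) = false
[2.2] false AND false = false
[2] exactly-one(false, false) = false
[3.1.1.1] false AND true = false
[3.1.1] NOT false = true
[3.1] NOT true = false
[3.2] true OR false = true
[3.3] true AND true AND true = true
[3] false AND true AND true = false
[4] false → true (antecedent false ⇒ implication holds) = true
[root] true OR false OR false OR true = true
Overall: true → issued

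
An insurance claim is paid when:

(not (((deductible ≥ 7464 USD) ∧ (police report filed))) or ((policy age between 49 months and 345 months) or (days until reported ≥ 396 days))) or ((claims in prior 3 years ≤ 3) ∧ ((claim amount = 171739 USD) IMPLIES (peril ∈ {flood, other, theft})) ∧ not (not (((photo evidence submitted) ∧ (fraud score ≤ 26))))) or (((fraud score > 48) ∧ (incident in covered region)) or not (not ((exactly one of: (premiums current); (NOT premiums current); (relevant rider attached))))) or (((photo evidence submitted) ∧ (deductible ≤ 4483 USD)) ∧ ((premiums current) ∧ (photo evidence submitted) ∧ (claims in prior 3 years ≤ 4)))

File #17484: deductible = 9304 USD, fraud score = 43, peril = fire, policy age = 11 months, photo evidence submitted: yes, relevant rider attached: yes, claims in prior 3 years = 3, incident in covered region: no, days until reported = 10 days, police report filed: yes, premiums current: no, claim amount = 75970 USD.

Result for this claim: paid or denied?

Denied

Atomic conditions:
  deductible ≥ 7464 USD: 9304 ≥ 7464 is true
  police report filed: yes → true
  policy age between 49 months and 345 months: 11 in [49, 345] is false
  days until reported ≥ 396 days: 10 ≥ 396 is false
  claims in prior 3 years ≤ 3: 3 ≤ 3 is true
  claim amount = 171739 USD: 75970 == 171739 is false
  peril ∈ {flood, other, theft}: fire is not in the set → false
  photo evidence submitted: yes → true
  fraud score ≤ 26: 43 ≤ 26 is false
  fraud score > 48: 43 > 48 is false
  incident in covered region: no → false
  premiums current: no → false
  NOT premiums current: no → true
  relevant rider attached: yes → true
  deductible ≤ 4483 USD: 9304 ≤ 4483 is false
  claims in prior 3 years ≤ 4: 3 ≤ 4 is true
Combine:
[1.1.1] true AND true = true
[1.1] NOT true = false
[1.2] false OR false = false
[1] false OR false = false
[2.2] false → false (antecedent false ⇒ implication holds) = true
[2.3.1.1] true AND false = false
[2.3.1] NOT false = true
[2.3] NOT true = false
[2] true AND true AND false = false
[3.1] false AND false = false
[3.2.1.1] exactly-one(false, true, true) = false
[3.2.1] NOT false = true
[3.2] NOT true = false
[3] false OR false = false
[4.1] true AND false = false
[4.2] false AND true AND true = false
[4] false AND false = false
[root] false OR false OR false OR false = false
Overall: false → denied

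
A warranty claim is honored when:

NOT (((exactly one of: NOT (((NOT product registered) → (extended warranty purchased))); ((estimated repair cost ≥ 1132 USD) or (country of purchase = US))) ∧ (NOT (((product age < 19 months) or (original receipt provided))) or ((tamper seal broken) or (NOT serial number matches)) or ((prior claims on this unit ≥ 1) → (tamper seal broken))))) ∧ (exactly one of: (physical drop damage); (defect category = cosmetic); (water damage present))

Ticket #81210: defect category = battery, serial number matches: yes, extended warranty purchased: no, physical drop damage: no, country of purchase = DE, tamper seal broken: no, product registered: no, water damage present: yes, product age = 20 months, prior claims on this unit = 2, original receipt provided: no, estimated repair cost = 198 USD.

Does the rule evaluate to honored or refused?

Refused

Atomic conditions:
  NOT product registered: no → true
  extended warranty purchased: no → false
  estimated repair cost ≥ 1132 USD: 198 ≥ 1132 is false
  country of purchase = US: DE == US is false
  product age < 19 months: 20 < 19 is false
  original receipt provided: no → false
  tamper seal broken: no → false
  NOT serial number matches: yes → false
  prior claims on this unit ≥ 1: 2 ≥ 1 is true
  physical drop damage: no → false
  defect category = cosmetic: battery == cosmetic is false
  water damage present: yes → true
Combine:
[1.1.1.1.1] true → false = false
[1.1.1.1] NOT false = true
[1.1.1.2] false OR false = false
[1.1.1] exactly-one(true, false) = true
[1.1.2.1.1] false OR false = false
[1.1.2.1] NOT false = true
[1.1.2.2] false OR false = false
[1.1.2.3] true → false = false
[1.1.2] true OR false OR false = true
[1.1] true AND true = true
[1] NOT true = false
[2] exactly-one(false, false, true) = true
[root] false AND true = false
Overall: false → refused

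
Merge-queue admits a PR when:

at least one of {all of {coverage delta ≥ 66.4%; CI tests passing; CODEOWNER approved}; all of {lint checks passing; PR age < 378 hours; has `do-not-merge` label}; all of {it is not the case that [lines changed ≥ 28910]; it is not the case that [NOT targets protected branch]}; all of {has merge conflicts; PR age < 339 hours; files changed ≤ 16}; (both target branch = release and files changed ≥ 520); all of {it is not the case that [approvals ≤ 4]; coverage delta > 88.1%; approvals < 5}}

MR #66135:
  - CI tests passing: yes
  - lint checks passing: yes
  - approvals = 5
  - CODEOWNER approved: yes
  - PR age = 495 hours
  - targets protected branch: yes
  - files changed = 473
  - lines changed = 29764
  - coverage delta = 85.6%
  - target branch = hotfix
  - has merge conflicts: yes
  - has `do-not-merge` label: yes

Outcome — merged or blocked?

Merged

Atomic conditions:
  coverage delta ≥ 66.4%: 85.6 ≥ 66.4 is true
  CI tests passing: yes → true
  CODEOWNER approved: yes → true
  lint checks passing: yes → true
  PR age < 378 hours: 495 < 378 is false
  has `do-not-merge` label: yes → true
  lines changed ≥ 28910: 29764 ≥ 28910 is true
  NOT targets protected branch: yes → false
  has merge conflicts: yes → true
  PR age < 339 hours: 495 < 339 is false
  files changed ≤ 16: 473 ≤ 16 is false
  target branch = release: hotfix == release is false
  files changed ≥ 520: 473 ≥ 520 is false
  approvals ≤ 4: 5 ≤ 4 is false
  coverage delta > 88.1%: 85.6 > 88.1 is false
  approvals < 5: 5 < 5 is false
Combine:
[1] true AND true AND true = true
[2] true AND false AND true = false
[3.1] NOT true = false
[3.2] NOT false = true
[3] false AND true = false
[4] true AND false AND false = false
[5] false AND false = false
[6.1] NOT false = true
[6] true AND false AND false = false
[root] true OR false OR false OR false OR false OR false = true
Overall: true → merged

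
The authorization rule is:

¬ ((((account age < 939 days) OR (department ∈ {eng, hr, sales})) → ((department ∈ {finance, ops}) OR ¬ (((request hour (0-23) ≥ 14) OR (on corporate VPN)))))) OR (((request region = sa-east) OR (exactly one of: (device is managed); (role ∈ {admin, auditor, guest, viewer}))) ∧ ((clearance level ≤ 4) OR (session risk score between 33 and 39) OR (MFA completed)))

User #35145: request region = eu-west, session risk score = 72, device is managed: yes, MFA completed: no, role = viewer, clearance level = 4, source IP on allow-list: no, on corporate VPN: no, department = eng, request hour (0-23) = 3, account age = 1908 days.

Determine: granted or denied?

Denied

Atomic conditions:
  account age < 939 days: 1908 < 939 is false
  department ∈ {eng, hr, sales}: eng is in the set → true
  department ∈ {finance, ops}: eng is not in the set → false
  request hour (0-23) ≥ 14: 3 ≥ 14 is false
  on corporate VPN: no → false
  request region = sa-east: eu-west == sa-east is false
  device is managed: yes → true
  role ∈ {admin, auditor, guest, viewer}: viewer is in the set → true
  clearance level ≤ 4: 4 ≤ 4 is true
  session risk score between 33 and 39: 72 in [33, 39] is false
  MFA completed: no → false
Combine:
[1.1.1] false OR true = true
[1.1.2.2.1] false OR false = false
[1.1.2.2] NOT false = true
[1.1.2] false OR true = true
[1.1] true → true = true
[1] NOT true = false
[2.1.2] exactly-one(true, true) = false
[2.1] false OR false = false
[2.2] true OR false OR false = true
[2] false AND true = false
[root] false OR false = false
Overall: false → denied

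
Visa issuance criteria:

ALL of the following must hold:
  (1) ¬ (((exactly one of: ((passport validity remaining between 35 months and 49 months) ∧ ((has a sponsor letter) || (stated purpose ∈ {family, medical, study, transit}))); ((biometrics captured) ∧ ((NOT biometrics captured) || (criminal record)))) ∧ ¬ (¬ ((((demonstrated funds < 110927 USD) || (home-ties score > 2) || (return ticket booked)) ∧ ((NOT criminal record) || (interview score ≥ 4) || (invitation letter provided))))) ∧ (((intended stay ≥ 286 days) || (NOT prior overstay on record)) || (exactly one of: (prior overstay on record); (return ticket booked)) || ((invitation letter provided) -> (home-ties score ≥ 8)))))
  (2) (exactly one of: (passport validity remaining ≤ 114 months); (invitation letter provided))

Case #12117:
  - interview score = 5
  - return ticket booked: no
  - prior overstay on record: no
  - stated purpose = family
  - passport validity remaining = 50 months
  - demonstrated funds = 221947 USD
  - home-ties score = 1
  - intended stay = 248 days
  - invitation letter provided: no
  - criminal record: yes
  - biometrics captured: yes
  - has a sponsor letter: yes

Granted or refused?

Granted

Atomic conditions:
  passport validity remaining between 35 months and 49 months: 50 in [35, 49] is false
  has a sponsor letter: yes → true
  stated purpose ∈ {family, medical, study, transit}: family is in the set → true
  biometrics captured: yes → true
  NOT biometrics captured: yes → false
  criminal record: yes → true
  demonstrated funds < 110927 USD: 221947 < 110927 is false
  home-ties score > 2: 1 > 2 is false
  return ticket booked: no → false
  NOT criminal record: yes → false
  interview score ≥ 4: 5 ≥ 4 is true
  invitation letter provided: no → false
  intended stay ≥ 286 days: 248 ≥ 286 is false
  NOT prior overstay on record: no → true
  prior overstay on record: no → false
  home-ties score ≥ 8: 1 ≥ 8 is false
  passport validity remaining ≤ 114 months: 50 ≤ 114 is true
Combine:
[1.1.1.1.2] true OR true = true
[1.1.1.1] false AND true = false
[1.1.1.2.2] false OR true = true
[1.1.1.2] true AND true = true
[1.1.1] exactly-one(false, true) = true
[1.1.2.1.1.1] false OR false OR false = false
[1.1.2.1.1.2] false OR true OR false = true
[1.1.2.1.1] false AND true = false
[1.1.2.1] NOT false = true
[1.1.2] NOT true = false
[1.1.3.1] false OR true = true
[1.1.3.2] exactly-one(false, false) = false
[1.1.3.3] false → false (antecedent false ⇒ implication holds) = true
[1.1.3] true OR false OR true = true
[1.1] true AND false AND true = false
[1] NOT false = true
[2] exactly-one(true, false) = true
[root] true AND true = true
Overall: true → granted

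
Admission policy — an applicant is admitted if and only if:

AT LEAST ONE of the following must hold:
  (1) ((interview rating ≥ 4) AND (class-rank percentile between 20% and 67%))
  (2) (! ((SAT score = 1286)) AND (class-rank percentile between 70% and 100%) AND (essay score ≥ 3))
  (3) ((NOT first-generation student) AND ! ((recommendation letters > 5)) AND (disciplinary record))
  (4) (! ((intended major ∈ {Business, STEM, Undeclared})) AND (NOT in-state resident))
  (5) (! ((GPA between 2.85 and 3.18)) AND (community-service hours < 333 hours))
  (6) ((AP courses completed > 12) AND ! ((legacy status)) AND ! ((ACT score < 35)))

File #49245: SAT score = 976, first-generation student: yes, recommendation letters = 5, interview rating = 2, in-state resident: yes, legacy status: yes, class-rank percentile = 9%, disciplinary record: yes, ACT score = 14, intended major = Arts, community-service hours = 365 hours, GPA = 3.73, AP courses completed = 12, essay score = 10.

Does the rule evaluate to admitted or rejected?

Atomic conditions:
  interview rating ≥ 4: 2 ≥ 4 is false
  class-rank percentile between 20% and 67%: 9 in [20, 67] is false
  SAT score = 1286: 976 == 1286 is false
  class-rank percentile between 70% and 100%: 9 in [70, 100] is false
  essay score ≥ 3: 10 ≥ 3 is true
  NOT first-generation student: yes → false
  recommendation letters > 5: 5 > 5 is false
  disciplinary record: yes → true
  intended major ∈ {Business, STEM, Undeclared}: Arts is not in the set → false
  NOT in-state resident: yes → false
  GPA between 2.85 and 3.18: 3.73 in [2.85, 3.18] is false
  community-service hours < 333 hours: 365 < 333 is false
  AP courses completed > 12: 12 > 12 is false
  legacy status: yes → true
  ACT score < 35: 14 < 35 is true
Combine:
[1] false AND false = false
[2.1] NOT false = true
[2] true AND false AND true = false
[3.2] NOT false = true
[3] false AND true AND true = false
[4.1] NOT false = true
[4] true AND false = false
[5.1] NOT false = true
[5] true AND false = false
[6.2] NOT true = false
[6.3] NOT true = false
[6] false AND false AND false = false
[root] false OR false OR false OR false OR false OR false = false
Overall: false → rejected

Rejected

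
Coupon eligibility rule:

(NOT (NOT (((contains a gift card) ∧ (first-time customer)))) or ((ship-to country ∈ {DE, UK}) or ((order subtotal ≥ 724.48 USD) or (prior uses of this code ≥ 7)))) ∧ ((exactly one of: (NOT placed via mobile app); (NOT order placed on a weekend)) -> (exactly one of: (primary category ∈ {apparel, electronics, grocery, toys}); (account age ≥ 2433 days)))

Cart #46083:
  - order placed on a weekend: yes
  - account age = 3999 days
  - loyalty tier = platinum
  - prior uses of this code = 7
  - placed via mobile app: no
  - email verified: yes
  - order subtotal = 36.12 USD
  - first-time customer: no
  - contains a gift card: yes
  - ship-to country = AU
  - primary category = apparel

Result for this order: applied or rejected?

Atomic conditions:
  contains a gift card: yes → true
  first-time customer: no → false
  ship-to country ∈ {DE, UK}: AU is not in the set → false
  order subtotal ≥ 724.48 USD: 36.12 ≥ 724.48 is false
  prior uses of this code ≥ 7: 7 ≥ 7 is true
  NOT placed via mobile app: no → true
  NOT order placed on a weekend: yes → false
  primary category ∈ {apparel, electronics, grocery, toys}: apparel is in the set → true
  account age ≥ 2433 days: 3999 ≥ 2433 is true
Combine:
[1.1.1.1] true AND false = false
[1.1.1] NOT false = true
[1.1] NOT true = false
[1.2.2] false OR true = true
[1.2] false OR true = true
[1] false OR true = true
[2.1] exactly-one(true, false) = true
[2.2] exactly-one(true, true) = false
[2] true → false = false
[root] true AND false = false
Overall: false → rejected

Rejected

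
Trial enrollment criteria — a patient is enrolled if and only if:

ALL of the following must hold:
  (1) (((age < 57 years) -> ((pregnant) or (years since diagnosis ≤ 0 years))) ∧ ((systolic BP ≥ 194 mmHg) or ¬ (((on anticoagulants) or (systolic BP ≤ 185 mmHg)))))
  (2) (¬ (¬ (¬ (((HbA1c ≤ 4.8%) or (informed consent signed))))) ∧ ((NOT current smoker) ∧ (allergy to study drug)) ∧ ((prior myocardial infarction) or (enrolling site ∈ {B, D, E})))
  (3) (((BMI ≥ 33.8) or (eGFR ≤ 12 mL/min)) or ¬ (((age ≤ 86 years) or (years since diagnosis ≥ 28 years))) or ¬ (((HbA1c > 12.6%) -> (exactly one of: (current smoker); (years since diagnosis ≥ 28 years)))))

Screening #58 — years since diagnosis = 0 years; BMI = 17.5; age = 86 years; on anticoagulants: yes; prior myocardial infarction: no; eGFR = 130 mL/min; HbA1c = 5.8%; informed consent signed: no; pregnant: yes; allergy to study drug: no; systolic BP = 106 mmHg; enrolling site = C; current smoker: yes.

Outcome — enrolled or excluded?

Excluded

Atomic conditions:
  age < 57 years: 86 < 57 is false
  pregnant: yes → true
  years since diagnosis ≤ 0 years: 0 ≤ 0 is true
  systolic BP ≥ 194 mmHg: 106 ≥ 194 is false
  on anticoagulants: yes → true
  systolic BP ≤ 185 mmHg: 106 ≤ 185 is true
  HbA1c ≤ 4.8%: 5.8 ≤ 4.8 is false
  informed consent signed: no → false
  NOT current smoker: yes → false
  allergy to study drug: no → false
  prior myocardial infarction: no → false
  enrolling site ∈ {B, D, E}: C is not in the set → false
  BMI ≥ 33.8: 17.5 ≥ 33.8 is false
  eGFR ≤ 12 mL/min: 130 ≤ 12 is false
  age ≤ 86 years: 86 ≤ 86 is true
  years since diagnosis ≥ 28 years: 0 ≥ 28 is false
  HbA1c > 12.6%: 5.8 > 12.6 is false
  current smoker: yes → true
Combine:
[1.1.2] true OR true = true
[1.1] false → true (antecedent false ⇒ implication holds) = true
[1.2.2.1] true OR true = true
[1.2.2] NOT true = false
[1.2] false OR false = false
[1] true AND false = false
[2.1.1.1.1] false OR false = false
[2.1.1.1] NOT false = true
[2.1.1] NOT true = false
[2.1] NOT false = true
[2.2] false AND false = false
[2.3] false OR false = false
[2] true AND false AND false = false
[3.1] false OR false = false
[3.2.1] true OR false = true
[3.2] NOT true = false
[3.3.1.2] exactly-one(true, false) = true
[3.3.1] false → true (antecedent false ⇒ implication holds) = true
[3.3] NOT true = false
[3] false OR false OR false = false
[root] false AND false AND false = false
Overall: false → excluded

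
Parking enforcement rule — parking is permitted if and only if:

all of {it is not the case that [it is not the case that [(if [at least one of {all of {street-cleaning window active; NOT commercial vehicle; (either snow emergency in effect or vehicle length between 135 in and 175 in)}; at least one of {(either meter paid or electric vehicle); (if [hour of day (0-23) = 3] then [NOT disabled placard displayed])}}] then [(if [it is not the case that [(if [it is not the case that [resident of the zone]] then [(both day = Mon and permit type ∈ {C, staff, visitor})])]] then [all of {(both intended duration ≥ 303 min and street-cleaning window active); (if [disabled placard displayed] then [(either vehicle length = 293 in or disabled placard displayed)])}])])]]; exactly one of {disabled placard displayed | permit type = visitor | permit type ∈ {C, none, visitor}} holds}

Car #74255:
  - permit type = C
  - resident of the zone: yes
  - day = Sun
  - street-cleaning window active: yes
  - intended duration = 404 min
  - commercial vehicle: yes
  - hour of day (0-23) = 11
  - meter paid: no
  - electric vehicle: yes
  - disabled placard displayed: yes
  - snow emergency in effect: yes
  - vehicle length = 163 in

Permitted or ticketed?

Atomic conditions:
  street-cleaning window active: yes → true
  NOT commercial vehicle: yes → false
  snow emergency in effect: yes → true
  vehicle length between 135 in and 175 in: 163 in [135, 175] is true
  meter paid: no → false
  electric vehicle: yes → true
  hour of day (0-23) = 3: 11 == 3 is false
  NOT disabled placard displayed: yes → false
  resident of the zone: yes → true
  day = Mon: Sun == Mon is false
  permit type ∈ {C, staff, visitor}: C is in the set → true
  intended duration ≥ 303 min: 404 ≥ 303 is true
  disabled placard displayed: yes → true
  vehicle length = 293 in: 163 == 293 is false
  permit type = visitor: C == visitor is false
  permit type ∈ {C, none, visitor}: C is in the set → true
Combine:
[1.1.1.1.1.3] true OR true = true
[1.1.1.1.1] true AND false AND true = false
[1.1.1.1.2.1] false OR true = true
[1.1.1.1.2.2] false → false (antecedent false ⇒ implication holds) = true
[1.1.1.1.2] true OR true = true
[1.1.1.1] false OR true = true
[1.1.1.2.1.1.1] NOT true = false
[1.1.1.2.1.1.2] false AND true = false
[1.1.1.2.1.1] false → false (antecedent false ⇒ implication holds) = true
[1.1.1.2.1] NOT true = false
[1.1.1.2.2.1] true AND true = true
[1.1.1.2.2.2.2] false OR true = true
[1.1.1.2.2.2] true → true = true
[1.1.1.2.2] true AND true = true
[1.1.1.2] false → true (antecedent false ⇒ implication holds) = true
[1.1.1] true → true = true
[1.1] NOT true = false
[1] NOT false = true
[2] exactly-one(true, false, true) = false
[root] true AND false = false
Overall: false → ticketed

Ticketed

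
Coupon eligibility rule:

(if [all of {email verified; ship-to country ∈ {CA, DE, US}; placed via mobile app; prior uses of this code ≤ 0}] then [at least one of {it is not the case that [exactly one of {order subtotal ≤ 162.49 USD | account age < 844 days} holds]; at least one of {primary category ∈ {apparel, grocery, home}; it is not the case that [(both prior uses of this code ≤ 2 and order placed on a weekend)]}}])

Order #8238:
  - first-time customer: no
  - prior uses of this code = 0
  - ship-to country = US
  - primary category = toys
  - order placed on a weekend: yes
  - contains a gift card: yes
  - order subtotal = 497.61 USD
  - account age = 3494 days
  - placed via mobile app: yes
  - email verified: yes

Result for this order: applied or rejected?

Applied

Atomic conditions:
  email verified: yes → true
  ship-to country ∈ {CA, DE, US}: US is in the set → true
  placed via mobile app: yes → true
  prior uses of this code ≤ 0: 0 ≤ 0 is true
  order subtotal ≤ 162.49 USD: 497.61 ≤ 162.49 is false
  account age < 844 days: 3494 < 844 is false
  primary category ∈ {apparel, grocery, home}: toys is not in the set → false
  prior uses of this code ≤ 2: 0 ≤ 2 is true
  order placed on a weekend: yes → true
Combine:
[1] true AND true AND true AND true = true
[2.1.1] exactly-one(false, false) = false
[2.1] NOT false = true
[2.2.2.1] true AND true = true
[2.2.2] NOT true = false
[2.2] false OR false = false
[2] true OR false = true
[root] true → true = true
Overall: true → applied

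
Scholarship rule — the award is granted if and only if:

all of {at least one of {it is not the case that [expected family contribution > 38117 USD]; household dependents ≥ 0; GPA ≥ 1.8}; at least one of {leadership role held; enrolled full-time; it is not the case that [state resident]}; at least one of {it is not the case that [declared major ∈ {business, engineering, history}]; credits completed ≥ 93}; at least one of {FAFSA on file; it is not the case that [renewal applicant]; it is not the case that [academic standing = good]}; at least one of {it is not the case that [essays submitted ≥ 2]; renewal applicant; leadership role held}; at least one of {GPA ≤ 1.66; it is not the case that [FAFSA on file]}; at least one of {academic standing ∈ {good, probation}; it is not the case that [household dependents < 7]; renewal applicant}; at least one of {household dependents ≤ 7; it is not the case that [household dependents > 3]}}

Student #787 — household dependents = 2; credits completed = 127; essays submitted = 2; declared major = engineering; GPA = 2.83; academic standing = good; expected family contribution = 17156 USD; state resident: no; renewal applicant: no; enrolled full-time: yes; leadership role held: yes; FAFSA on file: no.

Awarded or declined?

Awarded

Atomic conditions:
  expected family contribution > 38117 USD: 17156 > 38117 is false
  household dependents ≥ 0: 2 ≥ 0 is true
  GPA ≥ 1.8: 2.83 ≥ 1.8 is true
  leadership role held: yes → true
  enrolled full-time: yes → true
  state resident: no → false
  declared major ∈ {business, engineering, history}: engineering is in the set → true
  credits completed ≥ 93: 127 ≥ 93 is true
  FAFSA on file: no → false
  renewal applicant: no → false
  academic standing = good: good == good is true
  essays submitted ≥ 2: 2 ≥ 2 is true
  GPA ≤ 1.66: 2.83 ≤ 1.66 is false
  academic standing ∈ {good, probation}: good is in the set → true
  household dependents < 7: 2 < 7 is true
  household dependents ≤ 7: 2 ≤ 7 is true
  household dependents > 3: 2 > 3 is false
Combine:
[1.1] NOT false = true
[1] true OR true OR true = true
[2.3] NOT false = true
[2] true OR true OR true = true
[3.1] NOT true = false
[3] false OR true = true
[4.2] NOT false = true
[4.3] NOT true = false
[4] false OR true OR false = true
[5.1] NOT true = false
[5] false OR false OR true = true
[6.2] NOT false = true
[6] false OR true = true
[7.2] NOT true = false
[7] true OR false OR false = true
[8.2] NOT false = true
[8] true OR true = true
[root] true AND true AND true AND true AND true AND true AND true AND true = true
Overall: true → awarded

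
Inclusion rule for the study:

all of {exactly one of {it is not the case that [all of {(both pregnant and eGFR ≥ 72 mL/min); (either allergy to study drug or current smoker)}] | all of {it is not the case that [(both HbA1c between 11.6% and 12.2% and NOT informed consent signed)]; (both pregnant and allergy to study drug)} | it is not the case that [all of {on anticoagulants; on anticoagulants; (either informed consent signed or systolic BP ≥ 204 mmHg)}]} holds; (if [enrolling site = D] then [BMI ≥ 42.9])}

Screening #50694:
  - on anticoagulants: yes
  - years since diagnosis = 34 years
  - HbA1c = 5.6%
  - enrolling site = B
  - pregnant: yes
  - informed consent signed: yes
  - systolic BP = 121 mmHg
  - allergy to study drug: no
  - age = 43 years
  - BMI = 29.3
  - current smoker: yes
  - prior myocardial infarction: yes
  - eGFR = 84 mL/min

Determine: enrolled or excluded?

Excluded

Atomic conditions:
  pregnant: yes → true
  eGFR ≥ 72 mL/min: 84 ≥ 72 is true
  allergy to study drug: no → false
  current smoker: yes → true
  HbA1c between 11.6% and 12.2%: 5.6 in [11.6, 12.2] is false
  NOT informed consent signed: yes → false
  on anticoagulants: yes → true
  informed consent signed: yes → true
  systolic BP ≥ 204 mmHg: 121 ≥ 204 is false
  enrolling site = D: B == D is false
  BMI ≥ 42.9: 29.3 ≥ 42.9 is false
Combine:
[1.1.1.1] true AND true = true
[1.1.1.2] false OR true = true
[1.1.1] true AND true = true
[1.1] NOT true = false
[1.2.1.1] false AND false = false
[1.2.1] NOT false = true
[1.2.2] true AND false = false
[1.2] true AND false = false
[1.3.1.3] true OR false = true
[1.3.1] true AND true AND true = true
[1.3] NOT true = false
[1] exactly-one(false, false, false) = false
[2] false → false (antecedent false ⇒ implication holds) = true
[root] false AND true = false
Overall: false → excluded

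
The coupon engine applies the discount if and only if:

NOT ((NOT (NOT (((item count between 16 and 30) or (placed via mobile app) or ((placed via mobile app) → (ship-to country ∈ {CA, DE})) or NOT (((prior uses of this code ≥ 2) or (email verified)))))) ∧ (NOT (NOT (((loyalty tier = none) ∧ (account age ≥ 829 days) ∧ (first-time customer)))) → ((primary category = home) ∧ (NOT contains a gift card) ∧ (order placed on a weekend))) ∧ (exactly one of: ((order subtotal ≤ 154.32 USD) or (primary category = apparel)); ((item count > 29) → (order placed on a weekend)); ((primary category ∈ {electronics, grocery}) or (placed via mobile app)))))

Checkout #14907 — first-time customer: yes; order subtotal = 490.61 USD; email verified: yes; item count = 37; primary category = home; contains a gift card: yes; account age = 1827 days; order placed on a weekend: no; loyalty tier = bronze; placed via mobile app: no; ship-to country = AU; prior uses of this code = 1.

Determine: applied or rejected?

Applied

Atomic conditions:
  item count between 16 and 30: 37 in [16, 30] is false
  placed via mobile app: no → false
  ship-to country ∈ {CA, DE}: AU is not in the set → false
  prior uses of this code ≥ 2: 1 ≥ 2 is false
  email verified: yes → true
  loyalty tier = none: bronze == none is false
  account age ≥ 829 days: 1827 ≥ 829 is true
  first-time customer: yes → true
  primary category = home: home == home is true
  NOT contains a gift card: yes → false
  order placed on a weekend: no → false
  order subtotal ≤ 154.32 USD: 490.61 ≤ 154.32 is false
  primary category = apparel: home == apparel is false
  item count > 29: 37 > 29 is true
  primary category ∈ {electronics, grocery}: home is not in the set → false
Combine:
[1.1.1.1.3] false → false (antecedent false ⇒ implication holds) = true
[1.1.1.1.4.1] false OR true = true
[1.1.1.1.4] NOT true = false
[1.1.1.1] false OR false OR true OR false = true
[1.1.1] NOT true = false
[1.1] NOT false = true
[1.2.1.1.1] false AND true AND true = false
[1.2.1.1] NOT false = true
[1.2.1] NOT true = false
[1.2.2] true AND false AND false = false
[1.2] false → false (antecedent false ⇒ implication holds) = true
[1.3.1] false OR false = false
[1.3.2] true → false = false
[1.3.3] false OR false = false
[1.3] exactly-one(false, false, false) = false
[1] true AND true AND false = false
[root] NOT false = true
Overall: true → applied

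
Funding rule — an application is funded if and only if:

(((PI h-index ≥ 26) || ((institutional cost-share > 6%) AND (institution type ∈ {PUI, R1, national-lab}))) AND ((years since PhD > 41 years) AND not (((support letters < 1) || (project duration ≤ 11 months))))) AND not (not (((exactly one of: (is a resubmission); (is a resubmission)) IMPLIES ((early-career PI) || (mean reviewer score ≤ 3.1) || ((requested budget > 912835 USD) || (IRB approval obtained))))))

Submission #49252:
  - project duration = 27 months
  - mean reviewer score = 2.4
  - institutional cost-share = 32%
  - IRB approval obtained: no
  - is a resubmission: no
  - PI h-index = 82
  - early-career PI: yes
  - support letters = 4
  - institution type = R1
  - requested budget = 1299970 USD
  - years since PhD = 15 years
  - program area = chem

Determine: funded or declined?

Declined

Atomic conditions:
  PI h-index ≥ 26: 82 ≥ 26 is true
  institutional cost-share > 6%: 32 > 6 is true
  institution type ∈ {PUI, R1, national-lab}: R1 is in the set → true
  years since PhD > 41 years: 15 > 41 is false
  support letters < 1: 4 < 1 is false
  project duration ≤ 11 months: 27 ≤ 11 is false
  is a resubmission: no → false
  early-career PI: yes → true
  mean reviewer score ≤ 3.1: 2.4 ≤ 3.1 is true
  requested budget > 912835 USD: 1299970 > 912835 is true
  IRB approval obtained: no → false
Combine:
[1.1.2] true AND true = true
[1.1] true OR true = true
[1.2.2.1] false OR false = false
[1.2.2] NOT false = true
[1.2] false AND true = false
[1] true AND false = false
[2.1.1.1] exactly-one(false, false) = false
[2.1.1.2.3] true OR false = true
[2.1.1.2] true OR true OR true = true
[2.1.1] false → true (antecedent false ⇒ implication holds) = true
[2.1] NOT true = false
[2] NOT false = true
[root] false AND true = false
Overall: false → declined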